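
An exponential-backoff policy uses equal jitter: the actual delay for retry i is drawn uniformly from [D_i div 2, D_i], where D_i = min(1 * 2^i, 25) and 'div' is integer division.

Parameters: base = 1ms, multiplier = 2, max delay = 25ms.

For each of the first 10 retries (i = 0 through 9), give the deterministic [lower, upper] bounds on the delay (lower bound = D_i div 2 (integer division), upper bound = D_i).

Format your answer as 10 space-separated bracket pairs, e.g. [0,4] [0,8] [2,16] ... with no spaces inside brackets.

Computing bounds per retry:
  i=0: D_i=min(1*2^0,25)=1, bounds=[0,1]
  i=1: D_i=min(1*2^1,25)=2, bounds=[1,2]
  i=2: D_i=min(1*2^2,25)=4, bounds=[2,4]
  i=3: D_i=min(1*2^3,25)=8, bounds=[4,8]
  i=4: D_i=min(1*2^4,25)=16, bounds=[8,16]
  i=5: D_i=min(1*2^5,25)=25, bounds=[12,25]
  i=6: D_i=min(1*2^6,25)=25, bounds=[12,25]
  i=7: D_i=min(1*2^7,25)=25, bounds=[12,25]
  i=8: D_i=min(1*2^8,25)=25, bounds=[12,25]
  i=9: D_i=min(1*2^9,25)=25, bounds=[12,25]

Answer: [0,1] [1,2] [2,4] [4,8] [8,16] [12,25] [12,25] [12,25] [12,25] [12,25]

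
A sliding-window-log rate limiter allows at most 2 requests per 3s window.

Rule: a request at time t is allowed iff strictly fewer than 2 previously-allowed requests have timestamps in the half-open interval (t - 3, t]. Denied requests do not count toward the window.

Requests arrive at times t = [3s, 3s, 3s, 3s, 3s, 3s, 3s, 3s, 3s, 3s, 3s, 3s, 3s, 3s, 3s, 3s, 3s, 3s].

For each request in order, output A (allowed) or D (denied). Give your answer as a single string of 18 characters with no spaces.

Tracking allowed requests in the window:
  req#1 t=3s: ALLOW
  req#2 t=3s: ALLOW
  req#3 t=3s: DENY
  req#4 t=3s: DENY
  req#5 t=3s: DENY
  req#6 t=3s: DENY
  req#7 t=3s: DENY
  req#8 t=3s: DENY
  req#9 t=3s: DENY
  req#10 t=3s: DENY
  req#11 t=3s: DENY
  req#12 t=3s: DENY
  req#13 t=3s: DENY
  req#14 t=3s: DENY
  req#15 t=3s: DENY
  req#16 t=3s: DENY
  req#17 t=3s: DENY
  req#18 t=3s: DENY

Answer: AADDDDDDDDDDDDDDDD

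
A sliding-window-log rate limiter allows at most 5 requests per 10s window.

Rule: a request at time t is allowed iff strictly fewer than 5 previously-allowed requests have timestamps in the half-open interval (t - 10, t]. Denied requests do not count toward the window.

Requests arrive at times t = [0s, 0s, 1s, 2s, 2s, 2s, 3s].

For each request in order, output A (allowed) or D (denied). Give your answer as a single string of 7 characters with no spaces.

Answer: AAAAADD

Derivation:
Tracking allowed requests in the window:
  req#1 t=0s: ALLOW
  req#2 t=0s: ALLOW
  req#3 t=1s: ALLOW
  req#4 t=2s: ALLOW
  req#5 t=2s: ALLOW
  req#6 t=2s: DENY
  req#7 t=3s: DENY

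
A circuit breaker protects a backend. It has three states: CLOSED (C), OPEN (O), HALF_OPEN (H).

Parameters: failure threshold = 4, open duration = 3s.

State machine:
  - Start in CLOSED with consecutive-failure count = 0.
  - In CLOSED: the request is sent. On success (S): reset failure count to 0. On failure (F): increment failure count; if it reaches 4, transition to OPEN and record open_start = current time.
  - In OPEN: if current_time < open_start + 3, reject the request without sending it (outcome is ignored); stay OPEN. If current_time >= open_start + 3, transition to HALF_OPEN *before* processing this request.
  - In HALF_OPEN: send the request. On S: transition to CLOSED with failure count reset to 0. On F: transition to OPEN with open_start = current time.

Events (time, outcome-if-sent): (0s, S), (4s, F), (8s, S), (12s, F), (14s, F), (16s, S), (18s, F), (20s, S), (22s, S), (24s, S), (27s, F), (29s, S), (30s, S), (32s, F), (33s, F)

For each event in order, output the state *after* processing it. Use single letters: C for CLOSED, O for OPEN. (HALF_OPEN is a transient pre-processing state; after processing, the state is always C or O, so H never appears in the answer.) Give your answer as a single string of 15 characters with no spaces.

State after each event:
  event#1 t=0s outcome=S: state=CLOSED
  event#2 t=4s outcome=F: state=CLOSED
  event#3 t=8s outcome=S: state=CLOSED
  event#4 t=12s outcome=F: state=CLOSED
  event#5 t=14s outcome=F: state=CLOSED
  event#6 t=16s outcome=S: state=CLOSED
  event#7 t=18s outcome=F: state=CLOSED
  event#8 t=20s outcome=S: state=CLOSED
  event#9 t=22s outcome=S: state=CLOSED
  event#10 t=24s outcome=S: state=CLOSED
  event#11 t=27s outcome=F: state=CLOSED
  event#12 t=29s outcome=S: state=CLOSED
  event#13 t=30s outcome=S: state=CLOSED
  event#14 t=32s outcome=F: state=CLOSED
  event#15 t=33s outcome=F: state=CLOSED

Answer: CCCCCCCCCCCCCCC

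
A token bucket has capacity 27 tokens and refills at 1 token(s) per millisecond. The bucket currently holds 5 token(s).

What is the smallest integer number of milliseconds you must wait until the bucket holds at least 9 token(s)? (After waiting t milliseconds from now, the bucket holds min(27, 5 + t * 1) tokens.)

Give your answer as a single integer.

Answer: 4

Derivation:
Need 5 + t * 1 >= 9, so t >= 4/1.
Smallest integer t = ceil(4/1) = 4.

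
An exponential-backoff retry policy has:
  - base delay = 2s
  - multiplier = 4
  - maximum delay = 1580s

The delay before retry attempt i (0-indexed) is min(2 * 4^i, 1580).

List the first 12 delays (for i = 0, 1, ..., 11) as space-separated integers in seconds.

Computing each delay:
  i=0: min(2*4^0, 1580) = 2
  i=1: min(2*4^1, 1580) = 8
  i=2: min(2*4^2, 1580) = 32
  i=3: min(2*4^3, 1580) = 128
  i=4: min(2*4^4, 1580) = 512
  i=5: min(2*4^5, 1580) = 1580
  i=6: min(2*4^6, 1580) = 1580
  i=7: min(2*4^7, 1580) = 1580
  i=8: min(2*4^8, 1580) = 1580
  i=9: min(2*4^9, 1580) = 1580
  i=10: min(2*4^10, 1580) = 1580
  i=11: min(2*4^11, 1580) = 1580

Answer: 2 8 32 128 512 1580 1580 1580 1580 1580 1580 1580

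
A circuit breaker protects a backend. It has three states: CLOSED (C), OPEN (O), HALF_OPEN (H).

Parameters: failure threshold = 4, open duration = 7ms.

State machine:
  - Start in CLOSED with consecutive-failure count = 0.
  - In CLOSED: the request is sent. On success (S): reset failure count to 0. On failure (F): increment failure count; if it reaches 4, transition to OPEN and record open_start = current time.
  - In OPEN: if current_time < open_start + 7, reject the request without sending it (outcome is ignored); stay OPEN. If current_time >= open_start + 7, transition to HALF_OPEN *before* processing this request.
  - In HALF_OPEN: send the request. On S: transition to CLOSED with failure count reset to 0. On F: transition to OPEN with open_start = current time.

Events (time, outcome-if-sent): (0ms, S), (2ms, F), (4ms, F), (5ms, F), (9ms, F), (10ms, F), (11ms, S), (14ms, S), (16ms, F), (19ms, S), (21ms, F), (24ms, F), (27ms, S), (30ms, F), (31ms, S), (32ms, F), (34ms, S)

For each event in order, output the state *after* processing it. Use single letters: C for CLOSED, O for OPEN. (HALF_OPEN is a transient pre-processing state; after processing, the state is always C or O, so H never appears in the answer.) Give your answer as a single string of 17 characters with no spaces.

State after each event:
  event#1 t=0ms outcome=S: state=CLOSED
  event#2 t=2ms outcome=F: state=CLOSED
  event#3 t=4ms outcome=F: state=CLOSED
  event#4 t=5ms outcome=F: state=CLOSED
  event#5 t=9ms outcome=F: state=OPEN
  event#6 t=10ms outcome=F: state=OPEN
  event#7 t=11ms outcome=S: state=OPEN
  event#8 t=14ms outcome=S: state=OPEN
  event#9 t=16ms outcome=F: state=OPEN
  event#10 t=19ms outcome=S: state=OPEN
  event#11 t=21ms outcome=F: state=OPEN
  event#12 t=24ms outcome=F: state=OPEN
  event#13 t=27ms outcome=S: state=OPEN
  event#14 t=30ms outcome=F: state=OPEN
  event#15 t=31ms outcome=S: state=CLOSED
  event#16 t=32ms outcome=F: state=CLOSED
  event#17 t=34ms outcome=S: state=CLOSED

Answer: CCCCOOOOOOOOOOCCC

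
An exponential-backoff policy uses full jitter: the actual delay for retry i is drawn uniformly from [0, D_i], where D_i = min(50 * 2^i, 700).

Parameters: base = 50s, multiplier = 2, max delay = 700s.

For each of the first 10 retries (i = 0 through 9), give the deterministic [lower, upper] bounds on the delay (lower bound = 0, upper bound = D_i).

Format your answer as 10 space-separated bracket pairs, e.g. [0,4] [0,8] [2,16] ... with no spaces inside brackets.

Computing bounds per retry:
  i=0: D_i=min(50*2^0,700)=50, bounds=[0,50]
  i=1: D_i=min(50*2^1,700)=100, bounds=[0,100]
  i=2: D_i=min(50*2^2,700)=200, bounds=[0,200]
  i=3: D_i=min(50*2^3,700)=400, bounds=[0,400]
  i=4: D_i=min(50*2^4,700)=700, bounds=[0,700]
  i=5: D_i=min(50*2^5,700)=700, bounds=[0,700]
  i=6: D_i=min(50*2^6,700)=700, bounds=[0,700]
  i=7: D_i=min(50*2^7,700)=700, bounds=[0,700]
  i=8: D_i=min(50*2^8,700)=700, bounds=[0,700]
  i=9: D_i=min(50*2^9,700)=700, bounds=[0,700]

Answer: [0,50] [0,100] [0,200] [0,400] [0,700] [0,700] [0,700] [0,700] [0,700] [0,700]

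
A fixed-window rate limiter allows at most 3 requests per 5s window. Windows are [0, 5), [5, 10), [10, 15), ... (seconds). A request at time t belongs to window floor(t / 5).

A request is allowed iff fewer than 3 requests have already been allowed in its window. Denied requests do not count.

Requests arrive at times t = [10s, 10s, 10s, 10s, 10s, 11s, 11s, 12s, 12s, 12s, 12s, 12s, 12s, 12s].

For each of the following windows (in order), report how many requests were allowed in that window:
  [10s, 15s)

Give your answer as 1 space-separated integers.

Answer: 3

Derivation:
Processing requests:
  req#1 t=10s (window 2): ALLOW
  req#2 t=10s (window 2): ALLOW
  req#3 t=10s (window 2): ALLOW
  req#4 t=10s (window 2): DENY
  req#5 t=10s (window 2): DENY
  req#6 t=11s (window 2): DENY
  req#7 t=11s (window 2): DENY
  req#8 t=12s (window 2): DENY
  req#9 t=12s (window 2): DENY
  req#10 t=12s (window 2): DENY
  req#11 t=12s (window 2): DENY
  req#12 t=12s (window 2): DENY
  req#13 t=12s (window 2): DENY
  req#14 t=12s (window 2): DENY

Allowed counts by window: 3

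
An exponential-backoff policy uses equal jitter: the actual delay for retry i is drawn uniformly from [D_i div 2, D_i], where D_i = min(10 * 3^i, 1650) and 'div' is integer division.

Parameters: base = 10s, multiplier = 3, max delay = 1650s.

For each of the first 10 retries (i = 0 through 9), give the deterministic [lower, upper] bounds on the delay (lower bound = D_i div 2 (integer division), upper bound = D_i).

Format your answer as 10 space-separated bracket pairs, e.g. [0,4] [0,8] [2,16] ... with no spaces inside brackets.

Answer: [5,10] [15,30] [45,90] [135,270] [405,810] [825,1650] [825,1650] [825,1650] [825,1650] [825,1650]

Derivation:
Computing bounds per retry:
  i=0: D_i=min(10*3^0,1650)=10, bounds=[5,10]
  i=1: D_i=min(10*3^1,1650)=30, bounds=[15,30]
  i=2: D_i=min(10*3^2,1650)=90, bounds=[45,90]
  i=3: D_i=min(10*3^3,1650)=270, bounds=[135,270]
  i=4: D_i=min(10*3^4,1650)=810, bounds=[405,810]
  i=5: D_i=min(10*3^5,1650)=1650, bounds=[825,1650]
  i=6: D_i=min(10*3^6,1650)=1650, bounds=[825,1650]
  i=7: D_i=min(10*3^7,1650)=1650, bounds=[825,1650]
  i=8: D_i=min(10*3^8,1650)=1650, bounds=[825,1650]
  i=9: D_i=min(10*3^9,1650)=1650, bounds=[825,1650]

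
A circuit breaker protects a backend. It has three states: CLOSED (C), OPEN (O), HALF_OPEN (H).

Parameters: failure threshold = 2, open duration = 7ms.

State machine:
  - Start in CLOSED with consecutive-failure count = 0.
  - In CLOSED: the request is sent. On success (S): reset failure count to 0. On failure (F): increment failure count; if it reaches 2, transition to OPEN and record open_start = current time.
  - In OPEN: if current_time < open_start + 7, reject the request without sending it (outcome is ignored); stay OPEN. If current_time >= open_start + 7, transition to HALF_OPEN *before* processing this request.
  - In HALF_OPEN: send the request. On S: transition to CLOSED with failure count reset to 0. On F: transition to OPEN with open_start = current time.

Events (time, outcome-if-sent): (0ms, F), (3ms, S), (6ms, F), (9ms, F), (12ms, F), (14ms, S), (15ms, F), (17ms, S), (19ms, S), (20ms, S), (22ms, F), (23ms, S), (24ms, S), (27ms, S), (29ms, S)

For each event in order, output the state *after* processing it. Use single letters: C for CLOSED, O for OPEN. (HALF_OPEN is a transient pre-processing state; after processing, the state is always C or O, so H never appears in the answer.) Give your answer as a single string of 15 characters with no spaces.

State after each event:
  event#1 t=0ms outcome=F: state=CLOSED
  event#2 t=3ms outcome=S: state=CLOSED
  event#3 t=6ms outcome=F: state=CLOSED
  event#4 t=9ms outcome=F: state=OPEN
  event#5 t=12ms outcome=F: state=OPEN
  event#6 t=14ms outcome=S: state=OPEN
  event#7 t=15ms outcome=F: state=OPEN
  event#8 t=17ms outcome=S: state=CLOSED
  event#9 t=19ms outcome=S: state=CLOSED
  event#10 t=20ms outcome=S: state=CLOSED
  event#11 t=22ms outcome=F: state=CLOSED
  event#12 t=23ms outcome=S: state=CLOSED
  event#13 t=24ms outcome=S: state=CLOSED
  event#14 t=27ms outcome=S: state=CLOSED
  event#15 t=29ms outcome=S: state=CLOSED

Answer: CCCOOOOCCCCCCCC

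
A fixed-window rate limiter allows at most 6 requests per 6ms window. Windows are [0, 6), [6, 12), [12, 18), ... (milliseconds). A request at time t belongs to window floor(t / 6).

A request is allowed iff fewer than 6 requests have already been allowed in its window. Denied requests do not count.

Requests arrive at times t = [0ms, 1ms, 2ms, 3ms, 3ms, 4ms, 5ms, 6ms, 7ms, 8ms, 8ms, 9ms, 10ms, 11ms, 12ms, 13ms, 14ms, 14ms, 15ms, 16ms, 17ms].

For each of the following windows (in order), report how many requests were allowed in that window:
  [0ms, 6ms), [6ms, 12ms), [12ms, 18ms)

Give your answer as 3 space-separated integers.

Answer: 6 6 6

Derivation:
Processing requests:
  req#1 t=0ms (window 0): ALLOW
  req#2 t=1ms (window 0): ALLOW
  req#3 t=2ms (window 0): ALLOW
  req#4 t=3ms (window 0): ALLOW
  req#5 t=3ms (window 0): ALLOW
  req#6 t=4ms (window 0): ALLOW
  req#7 t=5ms (window 0): DENY
  req#8 t=6ms (window 1): ALLOW
  req#9 t=7ms (window 1): ALLOW
  req#10 t=8ms (window 1): ALLOW
  req#11 t=8ms (window 1): ALLOW
  req#12 t=9ms (window 1): ALLOW
  req#13 t=10ms (window 1): ALLOW
  req#14 t=11ms (window 1): DENY
  req#15 t=12ms (window 2): ALLOW
  req#16 t=13ms (window 2): ALLOW
  req#17 t=14ms (window 2): ALLOW
  req#18 t=14ms (window 2): ALLOW
  req#19 t=15ms (window 2): ALLOW
  req#20 t=16ms (window 2): ALLOW
  req#21 t=17ms (window 2): DENY

Allowed counts by window: 6 6 6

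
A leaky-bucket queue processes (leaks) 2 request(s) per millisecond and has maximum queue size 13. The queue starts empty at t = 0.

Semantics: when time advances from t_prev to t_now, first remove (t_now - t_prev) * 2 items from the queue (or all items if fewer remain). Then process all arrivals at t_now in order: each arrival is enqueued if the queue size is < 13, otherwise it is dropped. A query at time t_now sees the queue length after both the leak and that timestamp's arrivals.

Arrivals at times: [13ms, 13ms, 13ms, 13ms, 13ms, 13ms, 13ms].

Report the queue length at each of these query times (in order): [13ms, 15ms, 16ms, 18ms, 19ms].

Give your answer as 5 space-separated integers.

Answer: 7 3 1 0 0

Derivation:
Queue lengths at query times:
  query t=13ms: backlog = 7
  query t=15ms: backlog = 3
  query t=16ms: backlog = 1
  query t=18ms: backlog = 0
  query t=19ms: backlog = 0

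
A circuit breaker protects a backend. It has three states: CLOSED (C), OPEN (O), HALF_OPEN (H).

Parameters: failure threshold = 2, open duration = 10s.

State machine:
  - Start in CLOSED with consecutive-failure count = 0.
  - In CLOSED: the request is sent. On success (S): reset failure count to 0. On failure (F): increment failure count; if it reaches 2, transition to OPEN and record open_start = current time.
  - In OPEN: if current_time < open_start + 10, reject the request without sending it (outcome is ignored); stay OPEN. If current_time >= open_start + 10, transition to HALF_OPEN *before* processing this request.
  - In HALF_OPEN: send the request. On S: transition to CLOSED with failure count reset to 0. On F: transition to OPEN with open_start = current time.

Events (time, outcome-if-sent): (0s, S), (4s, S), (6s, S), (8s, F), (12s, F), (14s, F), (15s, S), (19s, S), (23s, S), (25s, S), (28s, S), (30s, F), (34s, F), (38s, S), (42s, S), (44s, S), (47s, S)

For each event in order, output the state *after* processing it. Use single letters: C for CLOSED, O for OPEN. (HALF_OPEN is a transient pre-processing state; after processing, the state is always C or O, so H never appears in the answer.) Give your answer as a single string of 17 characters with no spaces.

Answer: CCCCOOOOCCCCOOOCC

Derivation:
State after each event:
  event#1 t=0s outcome=S: state=CLOSED
  event#2 t=4s outcome=S: state=CLOSED
  event#3 t=6s outcome=S: state=CLOSED
  event#4 t=8s outcome=F: state=CLOSED
  event#5 t=12s outcome=F: state=OPEN
  event#6 t=14s outcome=F: state=OPEN
  event#7 t=15s outcome=S: state=OPEN
  event#8 t=19s outcome=S: state=OPEN
  event#9 t=23s outcome=S: state=CLOSED
  event#10 t=25s outcome=S: state=CLOSED
  event#11 t=28s outcome=S: state=CLOSED
  event#12 t=30s outcome=F: state=CLOSED
  event#13 t=34s outcome=F: state=OPEN
  event#14 t=38s outcome=S: state=OPEN
  event#15 t=42s outcome=S: state=OPEN
  event#16 t=44s outcome=S: state=CLOSED
  event#17 t=47s outcome=S: state=CLOSED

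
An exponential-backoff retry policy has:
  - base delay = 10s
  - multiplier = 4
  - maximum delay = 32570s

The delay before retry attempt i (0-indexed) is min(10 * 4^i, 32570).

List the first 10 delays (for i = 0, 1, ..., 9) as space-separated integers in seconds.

Answer: 10 40 160 640 2560 10240 32570 32570 32570 32570

Derivation:
Computing each delay:
  i=0: min(10*4^0, 32570) = 10
  i=1: min(10*4^1, 32570) = 40
  i=2: min(10*4^2, 32570) = 160
  i=3: min(10*4^3, 32570) = 640
  i=4: min(10*4^4, 32570) = 2560
  i=5: min(10*4^5, 32570) = 10240
  i=6: min(10*4^6, 32570) = 32570
  i=7: min(10*4^7, 32570) = 32570
  i=8: min(10*4^8, 32570) = 32570
  i=9: min(10*4^9, 32570) = 32570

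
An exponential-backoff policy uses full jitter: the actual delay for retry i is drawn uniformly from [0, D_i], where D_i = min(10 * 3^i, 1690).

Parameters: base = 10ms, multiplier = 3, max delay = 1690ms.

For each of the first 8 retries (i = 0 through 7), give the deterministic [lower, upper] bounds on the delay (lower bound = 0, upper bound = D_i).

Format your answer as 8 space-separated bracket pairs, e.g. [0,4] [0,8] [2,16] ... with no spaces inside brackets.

Answer: [0,10] [0,30] [0,90] [0,270] [0,810] [0,1690] [0,1690] [0,1690]

Derivation:
Computing bounds per retry:
  i=0: D_i=min(10*3^0,1690)=10, bounds=[0,10]
  i=1: D_i=min(10*3^1,1690)=30, bounds=[0,30]
  i=2: D_i=min(10*3^2,1690)=90, bounds=[0,90]
  i=3: D_i=min(10*3^3,1690)=270, bounds=[0,270]
  i=4: D_i=min(10*3^4,1690)=810, bounds=[0,810]
  i=5: D_i=min(10*3^5,1690)=1690, bounds=[0,1690]
  i=6: D_i=min(10*3^6,1690)=1690, bounds=[0,1690]
  i=7: D_i=min(10*3^7,1690)=1690, bounds=[0,1690]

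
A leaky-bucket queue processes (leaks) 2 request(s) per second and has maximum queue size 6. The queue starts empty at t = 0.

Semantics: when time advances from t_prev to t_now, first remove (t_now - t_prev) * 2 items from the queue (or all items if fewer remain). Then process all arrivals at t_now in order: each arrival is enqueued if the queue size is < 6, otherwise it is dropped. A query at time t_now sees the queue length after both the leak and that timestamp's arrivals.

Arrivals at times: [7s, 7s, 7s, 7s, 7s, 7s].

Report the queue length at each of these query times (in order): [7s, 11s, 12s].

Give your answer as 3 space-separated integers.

Queue lengths at query times:
  query t=7s: backlog = 6
  query t=11s: backlog = 0
  query t=12s: backlog = 0

Answer: 6 0 0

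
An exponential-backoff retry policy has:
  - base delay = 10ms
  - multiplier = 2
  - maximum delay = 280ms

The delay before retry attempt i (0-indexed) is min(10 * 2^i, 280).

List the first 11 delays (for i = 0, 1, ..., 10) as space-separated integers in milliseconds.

Computing each delay:
  i=0: min(10*2^0, 280) = 10
  i=1: min(10*2^1, 280) = 20
  i=2: min(10*2^2, 280) = 40
  i=3: min(10*2^3, 280) = 80
  i=4: min(10*2^4, 280) = 160
  i=5: min(10*2^5, 280) = 280
  i=6: min(10*2^6, 280) = 280
  i=7: min(10*2^7, 280) = 280
  i=8: min(10*2^8, 280) = 280
  i=9: min(10*2^9, 280) = 280
  i=10: min(10*2^10, 280) = 280

Answer: 10 20 40 80 160 280 280 280 280 280 280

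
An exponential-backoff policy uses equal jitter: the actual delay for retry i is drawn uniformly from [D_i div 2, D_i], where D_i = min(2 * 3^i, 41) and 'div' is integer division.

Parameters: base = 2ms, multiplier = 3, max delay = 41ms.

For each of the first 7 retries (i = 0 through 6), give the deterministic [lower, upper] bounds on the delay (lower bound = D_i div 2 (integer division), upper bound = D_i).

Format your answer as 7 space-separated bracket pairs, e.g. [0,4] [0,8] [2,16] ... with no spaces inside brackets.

Answer: [1,2] [3,6] [9,18] [20,41] [20,41] [20,41] [20,41]

Derivation:
Computing bounds per retry:
  i=0: D_i=min(2*3^0,41)=2, bounds=[1,2]
  i=1: D_i=min(2*3^1,41)=6, bounds=[3,6]
  i=2: D_i=min(2*3^2,41)=18, bounds=[9,18]
  i=3: D_i=min(2*3^3,41)=41, bounds=[20,41]
  i=4: D_i=min(2*3^4,41)=41, bounds=[20,41]
  i=5: D_i=min(2*3^5,41)=41, bounds=[20,41]
  i=6: D_i=min(2*3^6,41)=41, bounds=[20,41]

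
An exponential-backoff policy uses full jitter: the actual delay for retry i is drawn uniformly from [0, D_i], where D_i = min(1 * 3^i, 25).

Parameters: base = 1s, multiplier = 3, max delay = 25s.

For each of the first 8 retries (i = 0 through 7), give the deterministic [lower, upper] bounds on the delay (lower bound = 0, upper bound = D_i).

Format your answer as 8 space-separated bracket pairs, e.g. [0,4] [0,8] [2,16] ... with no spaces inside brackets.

Answer: [0,1] [0,3] [0,9] [0,25] [0,25] [0,25] [0,25] [0,25]

Derivation:
Computing bounds per retry:
  i=0: D_i=min(1*3^0,25)=1, bounds=[0,1]
  i=1: D_i=min(1*3^1,25)=3, bounds=[0,3]
  i=2: D_i=min(1*3^2,25)=9, bounds=[0,9]
  i=3: D_i=min(1*3^3,25)=25, bounds=[0,25]
  i=4: D_i=min(1*3^4,25)=25, bounds=[0,25]
  i=5: D_i=min(1*3^5,25)=25, bounds=[0,25]
  i=6: D_i=min(1*3^6,25)=25, bounds=[0,25]
  i=7: D_i=min(1*3^7,25)=25, bounds=[0,25]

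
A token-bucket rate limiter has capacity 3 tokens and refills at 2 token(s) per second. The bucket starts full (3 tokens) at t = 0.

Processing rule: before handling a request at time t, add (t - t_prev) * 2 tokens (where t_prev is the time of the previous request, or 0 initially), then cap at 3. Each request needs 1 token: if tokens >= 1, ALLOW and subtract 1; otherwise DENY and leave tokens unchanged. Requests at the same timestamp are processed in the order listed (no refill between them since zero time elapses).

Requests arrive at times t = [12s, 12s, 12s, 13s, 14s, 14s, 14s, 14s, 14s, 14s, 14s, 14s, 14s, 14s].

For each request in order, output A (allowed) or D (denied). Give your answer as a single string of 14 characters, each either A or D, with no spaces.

Simulating step by step:
  req#1 t=12s: ALLOW
  req#2 t=12s: ALLOW
  req#3 t=12s: ALLOW
  req#4 t=13s: ALLOW
  req#5 t=14s: ALLOW
  req#6 t=14s: ALLOW
  req#7 t=14s: ALLOW
  req#8 t=14s: DENY
  req#9 t=14s: DENY
  req#10 t=14s: DENY
  req#11 t=14s: DENY
  req#12 t=14s: DENY
  req#13 t=14s: DENY
  req#14 t=14s: DENY

Answer: AAAAAAADDDDDDD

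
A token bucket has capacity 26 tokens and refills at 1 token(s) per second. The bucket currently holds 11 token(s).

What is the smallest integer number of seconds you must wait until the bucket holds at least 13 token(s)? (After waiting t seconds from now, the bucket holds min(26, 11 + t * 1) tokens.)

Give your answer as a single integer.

Need 11 + t * 1 >= 13, so t >= 2/1.
Smallest integer t = ceil(2/1) = 2.

Answer: 2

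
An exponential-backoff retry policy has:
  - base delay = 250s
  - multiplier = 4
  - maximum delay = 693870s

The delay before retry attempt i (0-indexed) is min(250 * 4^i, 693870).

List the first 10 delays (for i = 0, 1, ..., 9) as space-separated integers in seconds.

Answer: 250 1000 4000 16000 64000 256000 693870 693870 693870 693870

Derivation:
Computing each delay:
  i=0: min(250*4^0, 693870) = 250
  i=1: min(250*4^1, 693870) = 1000
  i=2: min(250*4^2, 693870) = 4000
  i=3: min(250*4^3, 693870) = 16000
  i=4: min(250*4^4, 693870) = 64000
  i=5: min(250*4^5, 693870) = 256000
  i=6: min(250*4^6, 693870) = 693870
  i=7: min(250*4^7, 693870) = 693870
  i=8: min(250*4^8, 693870) = 693870
  i=9: min(250*4^9, 693870) = 693870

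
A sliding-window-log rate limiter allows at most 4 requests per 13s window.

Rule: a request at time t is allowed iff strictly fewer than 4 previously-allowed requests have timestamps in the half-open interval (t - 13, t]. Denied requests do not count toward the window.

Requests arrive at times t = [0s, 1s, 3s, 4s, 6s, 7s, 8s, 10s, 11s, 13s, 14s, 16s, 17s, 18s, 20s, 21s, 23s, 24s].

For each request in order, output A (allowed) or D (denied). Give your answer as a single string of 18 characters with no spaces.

Tracking allowed requests in the window:
  req#1 t=0s: ALLOW
  req#2 t=1s: ALLOW
  req#3 t=3s: ALLOW
  req#4 t=4s: ALLOW
  req#5 t=6s: DENY
  req#6 t=7s: DENY
  req#7 t=8s: DENY
  req#8 t=10s: DENY
  req#9 t=11s: DENY
  req#10 t=13s: ALLOW
  req#11 t=14s: ALLOW
  req#12 t=16s: ALLOW
  req#13 t=17s: ALLOW
  req#14 t=18s: DENY
  req#15 t=20s: DENY
  req#16 t=21s: DENY
  req#17 t=23s: DENY
  req#18 t=24s: DENY

Answer: AAAADDDDDAAAADDDDD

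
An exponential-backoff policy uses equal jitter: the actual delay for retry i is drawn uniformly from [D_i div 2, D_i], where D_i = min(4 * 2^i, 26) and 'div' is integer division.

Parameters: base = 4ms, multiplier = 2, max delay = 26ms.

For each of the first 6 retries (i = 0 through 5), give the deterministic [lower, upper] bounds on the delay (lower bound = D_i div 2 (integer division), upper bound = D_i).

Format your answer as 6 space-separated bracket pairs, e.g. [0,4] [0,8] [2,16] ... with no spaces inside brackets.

Computing bounds per retry:
  i=0: D_i=min(4*2^0,26)=4, bounds=[2,4]
  i=1: D_i=min(4*2^1,26)=8, bounds=[4,8]
  i=2: D_i=min(4*2^2,26)=16, bounds=[8,16]
  i=3: D_i=min(4*2^3,26)=26, bounds=[13,26]
  i=4: D_i=min(4*2^4,26)=26, bounds=[13,26]
  i=5: D_i=min(4*2^5,26)=26, bounds=[13,26]

Answer: [2,4] [4,8] [8,16] [13,26] [13,26] [13,26]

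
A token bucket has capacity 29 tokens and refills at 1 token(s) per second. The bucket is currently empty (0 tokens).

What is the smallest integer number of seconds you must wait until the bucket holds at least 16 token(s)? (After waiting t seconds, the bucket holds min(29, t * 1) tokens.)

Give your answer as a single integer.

Answer: 16

Derivation:
Need t * 1 >= 16, so t >= 16/1.
Smallest integer t = ceil(16/1) = 16.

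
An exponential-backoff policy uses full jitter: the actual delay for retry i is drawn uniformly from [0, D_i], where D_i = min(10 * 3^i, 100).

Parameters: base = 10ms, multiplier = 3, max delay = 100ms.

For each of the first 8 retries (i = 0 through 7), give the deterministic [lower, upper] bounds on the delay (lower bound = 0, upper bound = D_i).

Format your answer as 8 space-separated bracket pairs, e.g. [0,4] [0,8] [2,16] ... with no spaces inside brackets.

Computing bounds per retry:
  i=0: D_i=min(10*3^0,100)=10, bounds=[0,10]
  i=1: D_i=min(10*3^1,100)=30, bounds=[0,30]
  i=2: D_i=min(10*3^2,100)=90, bounds=[0,90]
  i=3: D_i=min(10*3^3,100)=100, bounds=[0,100]
  i=4: D_i=min(10*3^4,100)=100, bounds=[0,100]
  i=5: D_i=min(10*3^5,100)=100, bounds=[0,100]
  i=6: D_i=min(10*3^6,100)=100, bounds=[0,100]
  i=7: D_i=min(10*3^7,100)=100, bounds=[0,100]

Answer: [0,10] [0,30] [0,90] [0,100] [0,100] [0,100] [0,100] [0,100]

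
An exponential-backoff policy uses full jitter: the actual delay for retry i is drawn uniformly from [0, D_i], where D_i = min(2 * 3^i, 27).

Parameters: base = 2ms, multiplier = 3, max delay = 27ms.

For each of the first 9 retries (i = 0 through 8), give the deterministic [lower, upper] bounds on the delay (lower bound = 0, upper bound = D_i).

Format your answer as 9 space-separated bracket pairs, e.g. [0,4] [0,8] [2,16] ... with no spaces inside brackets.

Answer: [0,2] [0,6] [0,18] [0,27] [0,27] [0,27] [0,27] [0,27] [0,27]

Derivation:
Computing bounds per retry:
  i=0: D_i=min(2*3^0,27)=2, bounds=[0,2]
  i=1: D_i=min(2*3^1,27)=6, bounds=[0,6]
  i=2: D_i=min(2*3^2,27)=18, bounds=[0,18]
  i=3: D_i=min(2*3^3,27)=27, bounds=[0,27]
  i=4: D_i=min(2*3^4,27)=27, bounds=[0,27]
  i=5: D_i=min(2*3^5,27)=27, bounds=[0,27]
  i=6: D_i=min(2*3^6,27)=27, bounds=[0,27]
  i=7: D_i=min(2*3^7,27)=27, bounds=[0,27]
  i=8: D_i=min(2*3^8,27)=27, bounds=[0,27]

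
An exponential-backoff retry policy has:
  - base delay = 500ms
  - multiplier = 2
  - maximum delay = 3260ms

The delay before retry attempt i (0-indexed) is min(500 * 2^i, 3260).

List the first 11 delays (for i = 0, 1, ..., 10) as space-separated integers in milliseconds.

Computing each delay:
  i=0: min(500*2^0, 3260) = 500
  i=1: min(500*2^1, 3260) = 1000
  i=2: min(500*2^2, 3260) = 2000
  i=3: min(500*2^3, 3260) = 3260
  i=4: min(500*2^4, 3260) = 3260
  i=5: min(500*2^5, 3260) = 3260
  i=6: min(500*2^6, 3260) = 3260
  i=7: min(500*2^7, 3260) = 3260
  i=8: min(500*2^8, 3260) = 3260
  i=9: min(500*2^9, 3260) = 3260
  i=10: min(500*2^10, 3260) = 3260

Answer: 500 1000 2000 3260 3260 3260 3260 3260 3260 3260 3260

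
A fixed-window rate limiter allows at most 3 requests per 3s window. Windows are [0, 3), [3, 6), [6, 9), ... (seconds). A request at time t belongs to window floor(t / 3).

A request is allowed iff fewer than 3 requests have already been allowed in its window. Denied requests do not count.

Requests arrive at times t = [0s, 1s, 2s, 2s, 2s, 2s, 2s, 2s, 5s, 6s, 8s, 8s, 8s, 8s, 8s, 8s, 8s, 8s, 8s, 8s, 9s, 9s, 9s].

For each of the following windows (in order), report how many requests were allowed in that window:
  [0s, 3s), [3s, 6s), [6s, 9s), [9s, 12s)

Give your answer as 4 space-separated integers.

Answer: 3 1 3 3

Derivation:
Processing requests:
  req#1 t=0s (window 0): ALLOW
  req#2 t=1s (window 0): ALLOW
  req#3 t=2s (window 0): ALLOW
  req#4 t=2s (window 0): DENY
  req#5 t=2s (window 0): DENY
  req#6 t=2s (window 0): DENY
  req#7 t=2s (window 0): DENY
  req#8 t=2s (window 0): DENY
  req#9 t=5s (window 1): ALLOW
  req#10 t=6s (window 2): ALLOW
  req#11 t=8s (window 2): ALLOW
  req#12 t=8s (window 2): ALLOW
  req#13 t=8s (window 2): DENY
  req#14 t=8s (window 2): DENY
  req#15 t=8s (window 2): DENY
  req#16 t=8s (window 2): DENY
  req#17 t=8s (window 2): DENY
  req#18 t=8s (window 2): DENY
  req#19 t=8s (window 2): DENY
  req#20 t=8s (window 2): DENY
  req#21 t=9s (window 3): ALLOW
  req#22 t=9s (window 3): ALLOW
  req#23 t=9s (window 3): ALLOW

Allowed counts by window: 3 1 3 3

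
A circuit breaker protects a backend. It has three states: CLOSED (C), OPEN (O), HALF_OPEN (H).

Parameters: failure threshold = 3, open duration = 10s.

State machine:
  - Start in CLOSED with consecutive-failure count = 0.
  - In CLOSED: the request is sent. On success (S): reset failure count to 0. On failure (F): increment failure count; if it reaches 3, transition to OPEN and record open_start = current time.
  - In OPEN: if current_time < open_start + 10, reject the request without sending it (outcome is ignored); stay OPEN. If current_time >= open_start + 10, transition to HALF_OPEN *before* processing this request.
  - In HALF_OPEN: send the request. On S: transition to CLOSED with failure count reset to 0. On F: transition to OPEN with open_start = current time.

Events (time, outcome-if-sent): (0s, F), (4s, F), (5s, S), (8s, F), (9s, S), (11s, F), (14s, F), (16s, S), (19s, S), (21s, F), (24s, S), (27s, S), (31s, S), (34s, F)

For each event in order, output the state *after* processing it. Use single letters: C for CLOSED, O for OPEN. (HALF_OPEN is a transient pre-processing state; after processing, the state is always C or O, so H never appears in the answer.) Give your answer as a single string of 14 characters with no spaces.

Answer: CCCCCCCCCCCCCC

Derivation:
State after each event:
  event#1 t=0s outcome=F: state=CLOSED
  event#2 t=4s outcome=F: state=CLOSED
  event#3 t=5s outcome=S: state=CLOSED
  event#4 t=8s outcome=F: state=CLOSED
  event#5 t=9s outcome=S: state=CLOSED
  event#6 t=11s outcome=F: state=CLOSED
  event#7 t=14s outcome=F: state=CLOSED
  event#8 t=16s outcome=S: state=CLOSED
  event#9 t=19s outcome=S: state=CLOSED
  event#10 t=21s outcome=F: state=CLOSED
  event#11 t=24s outcome=S: state=CLOSED
  event#12 t=27s outcome=S: state=CLOSED
  event#13 t=31s outcome=S: state=CLOSED
  event#14 t=34s outcome=F: state=CLOSED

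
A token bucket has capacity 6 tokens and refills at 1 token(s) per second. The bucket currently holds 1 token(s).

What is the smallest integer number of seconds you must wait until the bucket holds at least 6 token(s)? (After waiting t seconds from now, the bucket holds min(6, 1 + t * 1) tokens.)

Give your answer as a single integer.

Need 1 + t * 1 >= 6, so t >= 5/1.
Smallest integer t = ceil(5/1) = 5.

Answer: 5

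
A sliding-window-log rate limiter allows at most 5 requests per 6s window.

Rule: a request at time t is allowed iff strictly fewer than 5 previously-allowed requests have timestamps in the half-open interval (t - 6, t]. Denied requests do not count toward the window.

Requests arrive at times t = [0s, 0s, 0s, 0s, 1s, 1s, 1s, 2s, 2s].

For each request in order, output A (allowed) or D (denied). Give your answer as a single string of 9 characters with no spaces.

Answer: AAAAADDDD

Derivation:
Tracking allowed requests in the window:
  req#1 t=0s: ALLOW
  req#2 t=0s: ALLOW
  req#3 t=0s: ALLOW
  req#4 t=0s: ALLOW
  req#5 t=1s: ALLOW
  req#6 t=1s: DENY
  req#7 t=1s: DENY
  req#8 t=2s: DENY
  req#9 t=2s: DENY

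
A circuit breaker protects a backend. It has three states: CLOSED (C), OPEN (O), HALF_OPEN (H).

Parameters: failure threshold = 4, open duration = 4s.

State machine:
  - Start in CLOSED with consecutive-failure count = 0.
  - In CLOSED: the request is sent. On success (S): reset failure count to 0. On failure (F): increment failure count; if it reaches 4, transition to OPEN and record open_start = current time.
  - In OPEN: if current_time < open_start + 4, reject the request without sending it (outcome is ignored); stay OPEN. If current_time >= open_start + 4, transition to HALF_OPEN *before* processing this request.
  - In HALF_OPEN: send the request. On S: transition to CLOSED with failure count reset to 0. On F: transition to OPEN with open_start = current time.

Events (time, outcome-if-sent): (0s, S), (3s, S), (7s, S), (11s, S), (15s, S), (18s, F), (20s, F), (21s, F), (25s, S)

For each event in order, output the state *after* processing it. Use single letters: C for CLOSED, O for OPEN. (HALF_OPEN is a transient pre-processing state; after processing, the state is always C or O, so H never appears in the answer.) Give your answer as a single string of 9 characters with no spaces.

Answer: CCCCCCCCC

Derivation:
State after each event:
  event#1 t=0s outcome=S: state=CLOSED
  event#2 t=3s outcome=S: state=CLOSED
  event#3 t=7s outcome=S: state=CLOSED
  event#4 t=11s outcome=S: state=CLOSED
  event#5 t=15s outcome=S: state=CLOSED
  event#6 t=18s outcome=F: state=CLOSED
  event#7 t=20s outcome=F: state=CLOSED
  event#8 t=21s outcome=F: state=CLOSED
  event#9 t=25s outcome=S: state=CLOSED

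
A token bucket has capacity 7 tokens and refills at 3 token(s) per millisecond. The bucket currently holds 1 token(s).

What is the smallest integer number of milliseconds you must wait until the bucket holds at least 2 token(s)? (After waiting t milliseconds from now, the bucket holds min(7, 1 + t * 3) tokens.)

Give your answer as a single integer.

Answer: 1

Derivation:
Need 1 + t * 3 >= 2, so t >= 1/3.
Smallest integer t = ceil(1/3) = 1.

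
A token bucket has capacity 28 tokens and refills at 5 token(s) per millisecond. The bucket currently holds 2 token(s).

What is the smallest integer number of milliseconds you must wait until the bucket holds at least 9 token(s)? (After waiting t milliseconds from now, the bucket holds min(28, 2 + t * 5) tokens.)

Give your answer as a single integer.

Need 2 + t * 5 >= 9, so t >= 7/5.
Smallest integer t = ceil(7/5) = 2.

Answer: 2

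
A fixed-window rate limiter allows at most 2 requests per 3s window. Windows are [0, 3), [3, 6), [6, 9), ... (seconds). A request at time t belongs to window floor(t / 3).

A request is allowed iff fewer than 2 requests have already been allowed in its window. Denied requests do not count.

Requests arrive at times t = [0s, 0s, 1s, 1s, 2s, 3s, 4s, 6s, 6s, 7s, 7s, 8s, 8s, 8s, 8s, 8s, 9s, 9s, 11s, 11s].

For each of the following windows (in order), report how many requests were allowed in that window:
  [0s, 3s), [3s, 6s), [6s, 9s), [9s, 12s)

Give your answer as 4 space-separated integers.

Answer: 2 2 2 2

Derivation:
Processing requests:
  req#1 t=0s (window 0): ALLOW
  req#2 t=0s (window 0): ALLOW
  req#3 t=1s (window 0): DENY
  req#4 t=1s (window 0): DENY
  req#5 t=2s (window 0): DENY
  req#6 t=3s (window 1): ALLOW
  req#7 t=4s (window 1): ALLOW
  req#8 t=6s (window 2): ALLOW
  req#9 t=6s (window 2): ALLOW
  req#10 t=7s (window 2): DENY
  req#11 t=7s (window 2): DENY
  req#12 t=8s (window 2): DENY
  req#13 t=8s (window 2): DENY
  req#14 t=8s (window 2): DENY
  req#15 t=8s (window 2): DENY
  req#16 t=8s (window 2): DENY
  req#17 t=9s (window 3): ALLOW
  req#18 t=9s (window 3): ALLOW
  req#19 t=11s (window 3): DENY
  req#20 t=11s (window 3): DENY

Allowed counts by window: 2 2 2 2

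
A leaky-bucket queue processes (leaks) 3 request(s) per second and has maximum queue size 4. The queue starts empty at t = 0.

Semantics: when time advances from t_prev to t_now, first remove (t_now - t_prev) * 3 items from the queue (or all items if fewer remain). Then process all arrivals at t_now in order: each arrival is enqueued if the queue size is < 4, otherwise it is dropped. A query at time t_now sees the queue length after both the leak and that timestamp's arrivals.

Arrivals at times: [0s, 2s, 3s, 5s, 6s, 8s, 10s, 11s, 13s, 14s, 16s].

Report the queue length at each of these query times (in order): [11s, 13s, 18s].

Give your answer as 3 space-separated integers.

Queue lengths at query times:
  query t=11s: backlog = 1
  query t=13s: backlog = 1
  query t=18s: backlog = 0

Answer: 1 1 0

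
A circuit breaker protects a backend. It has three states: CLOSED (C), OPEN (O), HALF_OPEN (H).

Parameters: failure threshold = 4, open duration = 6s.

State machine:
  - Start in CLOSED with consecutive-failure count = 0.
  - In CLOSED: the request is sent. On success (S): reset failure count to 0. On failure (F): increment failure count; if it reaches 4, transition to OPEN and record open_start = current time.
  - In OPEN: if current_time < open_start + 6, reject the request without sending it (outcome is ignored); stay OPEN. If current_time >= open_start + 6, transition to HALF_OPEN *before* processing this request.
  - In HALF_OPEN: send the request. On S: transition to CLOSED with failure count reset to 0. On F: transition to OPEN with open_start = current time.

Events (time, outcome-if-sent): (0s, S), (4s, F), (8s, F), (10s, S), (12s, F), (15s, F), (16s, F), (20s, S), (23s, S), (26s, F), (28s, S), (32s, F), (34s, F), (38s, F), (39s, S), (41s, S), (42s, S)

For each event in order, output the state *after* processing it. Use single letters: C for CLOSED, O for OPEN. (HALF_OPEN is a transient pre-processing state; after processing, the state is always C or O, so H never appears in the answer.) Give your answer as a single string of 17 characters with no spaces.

State after each event:
  event#1 t=0s outcome=S: state=CLOSED
  event#2 t=4s outcome=F: state=CLOSED
  event#3 t=8s outcome=F: state=CLOSED
  event#4 t=10s outcome=S: state=CLOSED
  event#5 t=12s outcome=F: state=CLOSED
  event#6 t=15s outcome=F: state=CLOSED
  event#7 t=16s outcome=F: state=CLOSED
  event#8 t=20s outcome=S: state=CLOSED
  event#9 t=23s outcome=S: state=CLOSED
  event#10 t=26s outcome=F: state=CLOSED
  event#11 t=28s outcome=S: state=CLOSED
  event#12 t=32s outcome=F: state=CLOSED
  event#13 t=34s outcome=F: state=CLOSED
  event#14 t=38s outcome=F: state=CLOSED
  event#15 t=39s outcome=S: state=CLOSED
  event#16 t=41s outcome=S: state=CLOSED
  event#17 t=42s outcome=S: state=CLOSED

Answer: CCCCCCCCCCCCCCCCC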